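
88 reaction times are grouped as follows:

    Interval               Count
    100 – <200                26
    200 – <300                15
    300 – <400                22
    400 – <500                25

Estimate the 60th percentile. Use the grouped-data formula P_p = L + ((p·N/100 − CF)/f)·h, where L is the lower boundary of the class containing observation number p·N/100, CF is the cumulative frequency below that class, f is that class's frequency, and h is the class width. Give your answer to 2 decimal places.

N = 88; target position k = 60/100 · 88 = 52.8.
Cumulative frequencies: 26, 41, 63, 88.
Observation 52.8 falls in the class 300 – <400.
L = 300, CF = 41, f = 22, h = 100.
P60 = 300 + ((52.8 − 41)/22)·100 = 300 + 53.6364 = 353.636.

353.64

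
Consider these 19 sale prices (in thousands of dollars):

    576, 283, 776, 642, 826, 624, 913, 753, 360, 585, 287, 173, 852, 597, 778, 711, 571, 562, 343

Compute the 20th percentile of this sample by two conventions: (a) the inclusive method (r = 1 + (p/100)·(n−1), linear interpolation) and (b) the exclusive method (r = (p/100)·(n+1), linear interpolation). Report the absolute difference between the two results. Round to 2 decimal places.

Sorted: 173, 283, 287, 343, 360, 562, 571, 576, 585, 597, 624, 642, 711, 753, 776, 778, 826, 852, 913.
n = 19.
(a) r = 4.6; between ranks 4 (343) and 5 (360): 353.2.
(b) r = 4 → value at rank 4 = 343.
|353.2 − 343| = 10.2.

10.20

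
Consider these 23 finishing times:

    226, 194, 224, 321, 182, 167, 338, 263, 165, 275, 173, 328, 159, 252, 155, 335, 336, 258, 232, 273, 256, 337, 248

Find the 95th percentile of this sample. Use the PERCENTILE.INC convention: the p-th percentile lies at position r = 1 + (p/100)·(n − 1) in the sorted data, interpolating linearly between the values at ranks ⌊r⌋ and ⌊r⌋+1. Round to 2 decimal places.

Sorted: 155, 159, 165, 167, 173, 182, 194, 224, 226, 232, 248, 252, 256, 258, 263, 273, 275, 321, 328, 335, 336, 337, 338.
n = 23.
r = 1 + (95/100)·(23 − 1) = 1 + 20.9 = 21.9.
Rank 21 is 336 and rank 22 is 337.
Interpolate: 336 + 0.9·(337 − 336) = 336 + 0.9·1 = 336.9.

336.90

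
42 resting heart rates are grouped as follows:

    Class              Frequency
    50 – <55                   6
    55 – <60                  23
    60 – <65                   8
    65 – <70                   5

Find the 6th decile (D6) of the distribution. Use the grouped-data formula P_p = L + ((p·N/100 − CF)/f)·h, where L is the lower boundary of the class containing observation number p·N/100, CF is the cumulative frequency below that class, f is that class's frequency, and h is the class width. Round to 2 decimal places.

N = 42; target position k = 60/100 · 42 = 25.2.
Cumulative frequencies: 6, 29, 37, 42.
Observation 25.2 falls in the class 55 – <60.
L = 55, CF = 6, f = 23, h = 5.
P60 = 55 + ((25.2 − 6)/23)·5 = 55 + 4.17391 = 59.1739.

59.17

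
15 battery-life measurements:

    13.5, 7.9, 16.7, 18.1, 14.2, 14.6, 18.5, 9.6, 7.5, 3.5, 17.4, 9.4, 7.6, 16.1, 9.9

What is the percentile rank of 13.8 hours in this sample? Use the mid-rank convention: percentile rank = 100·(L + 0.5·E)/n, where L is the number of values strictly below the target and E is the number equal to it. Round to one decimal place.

53.3

Sorted: 3.5, 7.5, 7.6, 7.9, 9.4, 9.6, 9.9, 13.5, 14.2, 14.6, 16.1, 16.7, 17.4, 18.1, 18.5.
Count below 13.8: L = 8; count equal: E = 0; n = 15.
Percentile rank = 100·(8 + 0.5·0)/15 = 100·8/15 = 53.33.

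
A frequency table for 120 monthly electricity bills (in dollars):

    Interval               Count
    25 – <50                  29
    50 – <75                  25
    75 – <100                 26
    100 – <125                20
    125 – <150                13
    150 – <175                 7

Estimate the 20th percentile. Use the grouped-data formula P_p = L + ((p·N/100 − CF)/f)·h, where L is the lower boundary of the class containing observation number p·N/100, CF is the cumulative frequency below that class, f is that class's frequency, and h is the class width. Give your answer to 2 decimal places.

45.69

N = 120; target position k = 20/100 · 120 = 24.
Cumulative frequencies: 29, 54, 80, 100, 113, 120.
Observation 24 falls in the class 25 – <50.
L = 25, CF = 0, f = 29, h = 25.
P20 = 25 + ((24 − 0)/29)·25 = 25 + 20.6897 = 45.6897.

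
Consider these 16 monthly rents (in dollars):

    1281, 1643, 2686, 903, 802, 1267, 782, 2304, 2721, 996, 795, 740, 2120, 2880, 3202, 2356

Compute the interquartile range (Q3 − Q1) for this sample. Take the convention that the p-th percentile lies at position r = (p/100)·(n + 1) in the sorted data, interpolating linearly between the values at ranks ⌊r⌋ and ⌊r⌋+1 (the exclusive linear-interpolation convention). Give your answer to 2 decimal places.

Sorted: 740, 782, 795, 802, 903, 996, 1267, 1281, 1643, 2120, 2304, 2356, 2686, 2721, 2880, 3202.
n = 16.
P25: r = 4.25; ranks 4–5 are 802, 903; interpolating gives 827.25.
P75: r = 12.75; ranks 12–13 are 2356, 2686; interpolating gives 2603.5.
Difference: 2603.5 − 827.25 = 1776.25.

1776.25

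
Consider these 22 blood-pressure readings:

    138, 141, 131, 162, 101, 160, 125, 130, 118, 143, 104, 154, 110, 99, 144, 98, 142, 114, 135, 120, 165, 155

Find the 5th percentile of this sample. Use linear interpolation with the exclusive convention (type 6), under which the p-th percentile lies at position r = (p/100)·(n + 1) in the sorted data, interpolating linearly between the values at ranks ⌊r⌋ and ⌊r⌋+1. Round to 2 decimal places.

98.15

Sorted: 98, 99, 101, 104, 110, 114, 118, 120, 125, 130, 131, 135, 138, 141, 142, 143, 144, 154, 155, 160, 162, 165.
n = 22.
r = (5/100)·(22 + 1) = 1.15.
Rank 1 is 98 and rank 2 is 99.
Interpolate: 98 + 0.15·(99 − 98) = 98 + 0.15·1 = 98.15.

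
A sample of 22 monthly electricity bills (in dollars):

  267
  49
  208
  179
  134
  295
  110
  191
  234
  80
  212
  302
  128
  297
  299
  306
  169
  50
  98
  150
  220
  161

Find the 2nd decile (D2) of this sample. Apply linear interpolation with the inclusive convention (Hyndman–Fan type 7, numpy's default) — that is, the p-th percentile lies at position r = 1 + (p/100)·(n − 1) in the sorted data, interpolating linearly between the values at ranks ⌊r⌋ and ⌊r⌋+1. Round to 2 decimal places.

Sorted: 49, 50, 80, 98, 110, 128, 134, 150, 161, 169, 179, 191, 208, 212, 220, 234, 267, 295, 297, 299, 302, 306.
n = 22.
r = 1 + (20/100)·(22 − 1) = 1 + 4.2 = 5.2.
Rank 5 is 110 and rank 6 is 128.
Interpolate: 110 + 0.2·(128 − 110) = 110 + 0.2·18 = 113.6.

113.60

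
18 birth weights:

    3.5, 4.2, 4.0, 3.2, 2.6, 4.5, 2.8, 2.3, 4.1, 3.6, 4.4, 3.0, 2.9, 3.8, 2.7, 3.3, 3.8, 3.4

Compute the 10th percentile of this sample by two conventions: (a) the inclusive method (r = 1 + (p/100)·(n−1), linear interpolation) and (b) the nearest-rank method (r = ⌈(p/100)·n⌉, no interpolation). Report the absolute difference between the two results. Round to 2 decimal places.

0.07

Sorted: 2.3, 2.6, 2.7, 2.8, 2.9, 3.0, 3.2, 3.3, 3.4, 3.5, 3.6, 3.8, 3.8, 4.0, 4.1, 4.2, 4.4, 4.5.
n = 18.
(a) r = 2.7; between ranks 2 (2.6) and 3 (2.7): 2.67.
(b) the nearest-rank method: rank 2 → 2.6.
|2.67 − 2.6| = 0.07.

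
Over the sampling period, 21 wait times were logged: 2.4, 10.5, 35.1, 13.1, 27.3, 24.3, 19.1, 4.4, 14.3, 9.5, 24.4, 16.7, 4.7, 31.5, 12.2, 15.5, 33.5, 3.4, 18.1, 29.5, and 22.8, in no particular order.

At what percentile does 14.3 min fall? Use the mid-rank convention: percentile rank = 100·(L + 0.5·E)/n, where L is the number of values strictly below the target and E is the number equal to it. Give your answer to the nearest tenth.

40.5

Sorted: 2.4, 3.4, 4.4, 4.7, 9.5, 10.5, 12.2, 13.1, 14.3, 15.5, 16.7, 18.1, 19.1, 22.8, 24.3, 24.4, 27.3, 29.5, 31.5, 33.5, 35.1.
Count below 14.3: L = 8; count equal: E = 1; n = 21.
Percentile rank = 100·(8 + 0.5·1)/21 = 100·8.5/21 = 40.48.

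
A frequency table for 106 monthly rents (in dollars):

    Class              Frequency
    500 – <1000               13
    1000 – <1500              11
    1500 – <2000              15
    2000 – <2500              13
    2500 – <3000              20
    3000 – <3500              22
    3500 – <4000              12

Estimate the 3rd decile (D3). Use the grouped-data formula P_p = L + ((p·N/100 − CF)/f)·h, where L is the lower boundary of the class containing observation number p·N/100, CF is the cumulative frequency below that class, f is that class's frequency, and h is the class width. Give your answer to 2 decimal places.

1760.00

N = 106; target position k = 30/100 · 106 = 31.8.
Cumulative frequencies: 13, 24, 39, 52, 72, 94, 106.
Observation 31.8 falls in the class 1500 – <2000.
L = 1500, CF = 24, f = 15, h = 500.
P30 = 1500 + ((31.8 − 24)/15)·500 = 1500 + 260 = 1760.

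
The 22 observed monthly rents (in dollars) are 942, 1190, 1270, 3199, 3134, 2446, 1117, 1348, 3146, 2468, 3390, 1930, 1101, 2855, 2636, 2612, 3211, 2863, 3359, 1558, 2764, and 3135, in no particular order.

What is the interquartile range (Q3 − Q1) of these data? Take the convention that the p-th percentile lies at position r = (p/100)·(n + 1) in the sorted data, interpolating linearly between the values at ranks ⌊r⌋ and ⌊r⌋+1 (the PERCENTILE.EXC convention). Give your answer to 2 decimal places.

1809.25

Sorted: 942, 1101, 1117, 1190, 1270, 1348, 1558, 1930, 2446, 2468, 2612, 2636, 2764, 2855, 2863, 3134, 3135, 3146, 3199, 3211, 3359, 3390.
n = 22.
P25: r = 5.75; ranks 5–6 are 1270, 1348; interpolating gives 1328.5.
P75: r = 17.25; ranks 17–18 are 3135, 3146; interpolating gives 3137.75.
Difference: 3137.75 − 1328.5 = 1809.25.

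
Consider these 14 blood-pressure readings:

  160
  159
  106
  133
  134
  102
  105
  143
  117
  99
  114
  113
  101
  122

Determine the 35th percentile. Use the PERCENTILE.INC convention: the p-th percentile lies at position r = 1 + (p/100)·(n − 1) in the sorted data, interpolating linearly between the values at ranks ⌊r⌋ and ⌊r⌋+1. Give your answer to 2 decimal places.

109.85

Sorted: 99, 101, 102, 105, 106, 113, 114, 117, 122, 133, 134, 143, 159, 160.
n = 14.
r = 1 + (35/100)·(14 − 1) = 1 + 4.55 = 5.55.
Rank 5 is 106 and rank 6 is 113.
Interpolate: 106 + 0.55·(113 − 106) = 106 + 0.55·7 = 109.85.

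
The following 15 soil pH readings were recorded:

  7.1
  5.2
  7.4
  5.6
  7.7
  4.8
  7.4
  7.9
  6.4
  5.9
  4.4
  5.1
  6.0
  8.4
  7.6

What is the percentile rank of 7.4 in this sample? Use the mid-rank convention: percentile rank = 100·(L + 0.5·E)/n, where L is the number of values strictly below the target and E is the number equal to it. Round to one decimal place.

66.7

Sorted: 4.4, 4.8, 5.1, 5.2, 5.6, 5.9, 6.0, 6.4, 7.1, 7.4, 7.4, 7.6, 7.7, 7.9, 8.4.
Count below 7.4: L = 9; count equal: E = 2; n = 15.
Percentile rank = 100·(9 + 0.5·2)/15 = 100·10/15 = 66.67.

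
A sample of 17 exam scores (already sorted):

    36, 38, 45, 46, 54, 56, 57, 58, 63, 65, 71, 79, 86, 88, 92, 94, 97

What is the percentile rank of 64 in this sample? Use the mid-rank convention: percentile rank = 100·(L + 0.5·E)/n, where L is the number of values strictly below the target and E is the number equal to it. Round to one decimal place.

Count below 64: L = 9; count equal: E = 0; n = 17.
Percentile rank = 100·(9 + 0.5·0)/17 = 100·9/17 = 52.94.

52.9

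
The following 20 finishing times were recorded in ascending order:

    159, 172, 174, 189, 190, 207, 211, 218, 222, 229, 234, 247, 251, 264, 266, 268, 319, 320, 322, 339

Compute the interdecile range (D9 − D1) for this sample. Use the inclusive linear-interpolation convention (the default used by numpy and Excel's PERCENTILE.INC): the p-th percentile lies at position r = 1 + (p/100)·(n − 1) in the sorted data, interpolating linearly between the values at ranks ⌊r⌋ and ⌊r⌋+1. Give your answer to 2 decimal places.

146.40

n = 20.
P10: r = 2.9; ranks 2–3 are 172, 174; interpolating gives 173.8.
P90: r = 18.1; ranks 18–19 are 320, 322; interpolating gives 320.2.
Difference: 320.2 − 173.8 = 146.4.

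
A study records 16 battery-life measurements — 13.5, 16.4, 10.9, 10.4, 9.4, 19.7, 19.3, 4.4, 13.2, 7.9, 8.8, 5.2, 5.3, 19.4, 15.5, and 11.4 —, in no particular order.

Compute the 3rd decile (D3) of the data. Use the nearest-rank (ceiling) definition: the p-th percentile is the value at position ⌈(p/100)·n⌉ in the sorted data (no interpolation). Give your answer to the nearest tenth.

Sorted: 4.4, 5.2, 5.3, 7.9, 8.8, 9.4, 10.4, 10.9, 11.4, 13.2, 13.5, 15.5, 16.4, 19.3, 19.4, 19.7.
n = 16.
Position = ⌈30/100 · 16⌉ = ⌈4.8⌉ = 5.
The value at rank 5 is 8.8.

8.8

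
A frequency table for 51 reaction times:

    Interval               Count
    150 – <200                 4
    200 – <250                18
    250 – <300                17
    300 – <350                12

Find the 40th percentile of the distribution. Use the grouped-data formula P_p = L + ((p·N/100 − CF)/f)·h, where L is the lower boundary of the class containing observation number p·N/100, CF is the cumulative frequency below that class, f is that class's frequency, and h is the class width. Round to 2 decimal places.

N = 51; target position k = 40/100 · 51 = 20.4.
Cumulative frequencies: 4, 22, 39, 51.
Observation 20.4 falls in the class 200 – <250.
L = 200, CF = 4, f = 18, h = 50.
P40 = 200 + ((20.4 − 4)/18)·50 = 200 + 45.5556 = 245.556.

245.56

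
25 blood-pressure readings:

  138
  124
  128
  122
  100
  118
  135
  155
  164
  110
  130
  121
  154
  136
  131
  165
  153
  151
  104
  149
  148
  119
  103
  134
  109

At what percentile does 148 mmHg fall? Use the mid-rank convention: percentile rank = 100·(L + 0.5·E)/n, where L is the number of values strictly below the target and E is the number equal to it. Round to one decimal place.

70.0

Sorted: 100, 103, 104, 109, 110, 118, 119, 121, 122, 124, 128, 130, 131, 134, 135, 136, 138, 148, 149, 151, 153, 154, 155, 164, 165.
Count below 148: L = 17; count equal: E = 1; n = 25.
Percentile rank = 100·(17 + 0.5·1)/25 = 100·17.5/25 = 70.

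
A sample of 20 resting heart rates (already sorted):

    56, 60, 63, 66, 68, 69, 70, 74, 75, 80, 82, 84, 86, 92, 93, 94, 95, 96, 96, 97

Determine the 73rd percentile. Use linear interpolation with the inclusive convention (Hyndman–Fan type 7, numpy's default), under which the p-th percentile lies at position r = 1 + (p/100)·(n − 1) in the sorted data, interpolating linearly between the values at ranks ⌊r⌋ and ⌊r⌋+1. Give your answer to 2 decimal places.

n = 20.
r = 1 + (73/100)·(20 − 1) = 1 + 13.87 = 14.87.
Rank 14 is 92 and rank 15 is 93.
Interpolate: 92 + 0.87·(93 − 92) = 92 + 0.87·1 = 92.87.

92.87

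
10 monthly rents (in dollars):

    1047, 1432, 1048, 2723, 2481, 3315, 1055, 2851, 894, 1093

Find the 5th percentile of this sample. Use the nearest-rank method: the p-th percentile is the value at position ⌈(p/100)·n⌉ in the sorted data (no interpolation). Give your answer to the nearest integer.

894

Sorted: 894, 1047, 1048, 1055, 1093, 1432, 2481, 2723, 2851, 3315.
n = 10.
Position = ⌈5/100 · 10⌉ = ⌈0.5⌉ = 1.
The value at rank 1 is 894.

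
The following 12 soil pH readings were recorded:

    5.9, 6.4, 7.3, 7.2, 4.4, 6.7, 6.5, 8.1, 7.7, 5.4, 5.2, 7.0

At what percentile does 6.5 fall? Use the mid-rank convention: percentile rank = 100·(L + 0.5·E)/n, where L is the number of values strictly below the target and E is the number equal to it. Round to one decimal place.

Sorted: 4.4, 5.2, 5.4, 5.9, 6.4, 6.5, 6.7, 7.0, 7.2, 7.3, 7.7, 8.1.
Count below 6.5: L = 5; count equal: E = 1; n = 12.
Percentile rank = 100·(5 + 0.5·1)/12 = 100·5.5/12 = 45.83.

45.8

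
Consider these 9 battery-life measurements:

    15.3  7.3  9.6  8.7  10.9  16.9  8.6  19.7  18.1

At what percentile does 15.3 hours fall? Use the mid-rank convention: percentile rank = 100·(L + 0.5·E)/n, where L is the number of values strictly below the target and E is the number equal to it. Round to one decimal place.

61.1

Sorted: 7.3, 8.6, 8.7, 9.6, 10.9, 15.3, 16.9, 18.1, 19.7.
Count below 15.3: L = 5; count equal: E = 1; n = 9.
Percentile rank = 100·(5 + 0.5·1)/9 = 100·5.5/9 = 61.11.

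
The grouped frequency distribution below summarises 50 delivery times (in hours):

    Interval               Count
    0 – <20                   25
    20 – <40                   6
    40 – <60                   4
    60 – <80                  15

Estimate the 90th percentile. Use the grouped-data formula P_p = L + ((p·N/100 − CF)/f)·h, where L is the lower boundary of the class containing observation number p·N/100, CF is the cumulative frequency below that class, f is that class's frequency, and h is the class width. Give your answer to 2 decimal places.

73.33

N = 50; target position k = 90/100 · 50 = 45.
Cumulative frequencies: 25, 31, 35, 50.
Observation 45 falls in the class 60 – <80.
L = 60, CF = 35, f = 15, h = 20.
P90 = 60 + ((45 − 35)/15)·20 = 60 + 13.3333 = 73.3333.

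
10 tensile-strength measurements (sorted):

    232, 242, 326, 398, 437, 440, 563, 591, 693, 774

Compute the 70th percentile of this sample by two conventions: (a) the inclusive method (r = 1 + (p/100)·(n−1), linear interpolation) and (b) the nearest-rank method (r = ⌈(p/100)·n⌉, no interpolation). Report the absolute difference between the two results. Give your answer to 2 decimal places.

n = 10.
(a) r = 7.3; between ranks 7 (563) and 8 (591): 571.4.
(b) the nearest-rank method: rank 7 → 563.
|571.4 − 563| = 8.4.

8.40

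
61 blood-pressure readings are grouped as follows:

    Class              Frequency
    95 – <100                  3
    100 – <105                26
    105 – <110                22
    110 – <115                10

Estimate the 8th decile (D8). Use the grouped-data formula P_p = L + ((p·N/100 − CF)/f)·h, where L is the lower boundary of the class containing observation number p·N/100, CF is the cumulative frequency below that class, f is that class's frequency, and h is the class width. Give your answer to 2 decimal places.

N = 61; target position k = 80/100 · 61 = 48.8.
Cumulative frequencies: 3, 29, 51, 61.
Observation 48.8 falls in the class 105 – <110.
L = 105, CF = 29, f = 22, h = 5.
P80 = 105 + ((48.8 − 29)/22)·5 = 105 + 4.5 = 109.5.

109.50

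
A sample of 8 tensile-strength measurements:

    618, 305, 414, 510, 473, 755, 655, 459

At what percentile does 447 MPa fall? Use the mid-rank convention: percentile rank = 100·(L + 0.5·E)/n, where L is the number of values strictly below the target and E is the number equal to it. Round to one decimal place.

25.0

Sorted: 305, 414, 459, 473, 510, 618, 655, 755.
Count below 447: L = 2; count equal: E = 0; n = 8.
Percentile rank = 100·(2 + 0.5·0)/8 = 100·2/8 = 25.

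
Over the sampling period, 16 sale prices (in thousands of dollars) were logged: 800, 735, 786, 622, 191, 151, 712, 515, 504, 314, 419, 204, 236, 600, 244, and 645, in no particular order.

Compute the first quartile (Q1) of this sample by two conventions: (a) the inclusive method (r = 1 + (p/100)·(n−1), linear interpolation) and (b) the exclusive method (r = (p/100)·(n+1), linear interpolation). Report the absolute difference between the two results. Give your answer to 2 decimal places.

Sorted: 151, 191, 204, 236, 244, 314, 419, 504, 515, 600, 622, 645, 712, 735, 786, 800.
n = 16.
(a) r = 4.75; between ranks 4 (236) and 5 (244): 242.
(b) r = 4.25; between ranks 4 (236) and 5 (244): 238.
|242 − 238| = 4.

4.00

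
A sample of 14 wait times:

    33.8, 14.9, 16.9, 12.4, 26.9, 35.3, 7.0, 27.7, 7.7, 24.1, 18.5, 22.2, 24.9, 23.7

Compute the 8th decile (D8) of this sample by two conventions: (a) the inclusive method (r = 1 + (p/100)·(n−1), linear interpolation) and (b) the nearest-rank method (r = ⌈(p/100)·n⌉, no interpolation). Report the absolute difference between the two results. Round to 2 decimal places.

Sorted: 7.0, 7.7, 12.4, 14.9, 16.9, 18.5, 22.2, 23.7, 24.1, 24.9, 26.9, 27.7, 33.8, 35.3.
n = 14.
(a) r = 11.4; between ranks 11 (26.9) and 12 (27.7): 27.22.
(b) the nearest-rank method: rank 12 → 27.7.
|27.22 − 27.7| = 0.48.

0.48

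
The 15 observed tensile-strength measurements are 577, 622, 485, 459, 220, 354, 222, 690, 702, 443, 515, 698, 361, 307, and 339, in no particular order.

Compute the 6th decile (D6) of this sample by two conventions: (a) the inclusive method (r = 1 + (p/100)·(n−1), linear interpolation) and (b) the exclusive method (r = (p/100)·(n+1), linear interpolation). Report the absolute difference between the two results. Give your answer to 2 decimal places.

Sorted: 220, 222, 307, 339, 354, 361, 443, 459, 485, 515, 577, 622, 690, 698, 702.
n = 15.
(a) r = 9.4; between ranks 9 (485) and 10 (515): 497.
(b) r = 9.6; between ranks 9 (485) and 10 (515): 503.
|497 − 503| = 6.

6.00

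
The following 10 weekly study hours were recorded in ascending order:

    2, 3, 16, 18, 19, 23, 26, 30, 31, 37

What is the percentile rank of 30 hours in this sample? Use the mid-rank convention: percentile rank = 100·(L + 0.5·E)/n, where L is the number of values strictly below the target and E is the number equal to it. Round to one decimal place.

75.0

Count below 30: L = 7; count equal: E = 1; n = 10.
Percentile rank = 100·(7 + 0.5·1)/10 = 100·7.5/10 = 75.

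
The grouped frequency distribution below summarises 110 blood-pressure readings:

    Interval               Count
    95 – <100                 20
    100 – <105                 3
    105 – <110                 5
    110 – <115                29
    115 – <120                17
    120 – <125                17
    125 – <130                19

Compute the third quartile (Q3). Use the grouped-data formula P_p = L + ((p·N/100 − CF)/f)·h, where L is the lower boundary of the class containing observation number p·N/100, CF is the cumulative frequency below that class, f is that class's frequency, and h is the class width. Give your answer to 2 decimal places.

N = 110; target position k = 75/100 · 110 = 82.5.
Cumulative frequencies: 20, 23, 28, 57, 74, 91, 110.
Observation 82.5 falls in the class 120 – <125.
L = 120, CF = 74, f = 17, h = 5.
P75 = 120 + ((82.5 − 74)/17)·5 = 120 + 2.5 = 122.5.

122.50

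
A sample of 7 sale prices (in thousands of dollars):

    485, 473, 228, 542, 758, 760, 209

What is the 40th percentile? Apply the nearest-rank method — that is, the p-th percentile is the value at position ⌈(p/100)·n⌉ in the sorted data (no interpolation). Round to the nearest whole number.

473

Sorted: 209, 228, 473, 485, 542, 758, 760.
n = 7.
Position = ⌈40/100 · 7⌉ = ⌈2.8⌉ = 3.
The value at rank 3 is 473.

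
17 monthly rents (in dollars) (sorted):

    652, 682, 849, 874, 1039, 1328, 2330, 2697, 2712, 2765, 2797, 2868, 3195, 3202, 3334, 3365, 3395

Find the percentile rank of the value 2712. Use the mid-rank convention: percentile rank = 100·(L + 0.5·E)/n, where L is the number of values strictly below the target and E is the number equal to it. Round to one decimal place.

50.0

Count below 2712: L = 8; count equal: E = 1; n = 17.
Percentile rank = 100·(8 + 0.5·1)/17 = 100·8.5/17 = 50.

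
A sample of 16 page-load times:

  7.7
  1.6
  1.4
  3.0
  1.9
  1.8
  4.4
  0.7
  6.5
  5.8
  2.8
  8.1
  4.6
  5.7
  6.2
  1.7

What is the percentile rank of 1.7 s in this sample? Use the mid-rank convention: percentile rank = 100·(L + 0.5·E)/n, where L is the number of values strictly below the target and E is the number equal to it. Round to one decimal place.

Sorted: 0.7, 1.4, 1.6, 1.7, 1.8, 1.9, 2.8, 3.0, 4.4, 4.6, 5.7, 5.8, 6.2, 6.5, 7.7, 8.1.
Count below 1.7: L = 3; count equal: E = 1; n = 16.
Percentile rank = 100·(3 + 0.5·1)/16 = 100·3.5/16 = 21.88.

21.9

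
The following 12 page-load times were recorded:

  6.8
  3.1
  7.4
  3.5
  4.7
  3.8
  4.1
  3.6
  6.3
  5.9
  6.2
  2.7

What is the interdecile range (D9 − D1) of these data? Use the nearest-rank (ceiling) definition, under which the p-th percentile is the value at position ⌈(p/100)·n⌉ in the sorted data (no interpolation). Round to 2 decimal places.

3.70

Sorted: 2.7, 3.1, 3.5, 3.6, 3.8, 4.1, 4.7, 5.9, 6.2, 6.3, 6.8, 7.4.
n = 12.
P10: rank ⌈10/100·12⌉ = 2 → 3.1.
P90: rank ⌈90/100·12⌉ = 11 → 6.8.
Difference: 6.8 − 3.1 = 3.7.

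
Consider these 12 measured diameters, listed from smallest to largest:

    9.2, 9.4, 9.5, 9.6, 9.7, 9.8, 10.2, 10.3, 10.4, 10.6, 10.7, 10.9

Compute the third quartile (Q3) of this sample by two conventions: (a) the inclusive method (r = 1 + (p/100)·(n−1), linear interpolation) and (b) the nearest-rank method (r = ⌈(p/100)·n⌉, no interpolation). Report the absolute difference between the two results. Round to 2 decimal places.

n = 12.
(a) r = 9.25; between ranks 9 (10.4) and 10 (10.6): 10.45.
(b) the nearest-rank method: rank 9 → 10.4.
|10.45 − 10.4| = 0.05.

0.05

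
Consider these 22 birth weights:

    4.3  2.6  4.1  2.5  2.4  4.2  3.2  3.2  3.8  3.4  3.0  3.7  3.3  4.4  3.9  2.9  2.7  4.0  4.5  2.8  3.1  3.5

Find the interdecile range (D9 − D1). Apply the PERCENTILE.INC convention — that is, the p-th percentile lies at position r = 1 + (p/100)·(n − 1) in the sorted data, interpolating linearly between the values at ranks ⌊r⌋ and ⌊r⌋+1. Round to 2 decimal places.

Sorted: 2.4, 2.5, 2.6, 2.7, 2.8, 2.9, 3.0, 3.1, 3.2, 3.2, 3.3, 3.4, 3.5, 3.7, 3.8, 3.9, 4.0, 4.1, 4.2, 4.3, 4.4, 4.5.
n = 22.
P10: r = 3.1; ranks 3–4 are 2.6, 2.7; interpolating gives 2.61.
P90: r = 19.9; ranks 19–20 are 4.2, 4.3; interpolating gives 4.29.
Difference: 4.29 − 2.61 = 1.68.

1.68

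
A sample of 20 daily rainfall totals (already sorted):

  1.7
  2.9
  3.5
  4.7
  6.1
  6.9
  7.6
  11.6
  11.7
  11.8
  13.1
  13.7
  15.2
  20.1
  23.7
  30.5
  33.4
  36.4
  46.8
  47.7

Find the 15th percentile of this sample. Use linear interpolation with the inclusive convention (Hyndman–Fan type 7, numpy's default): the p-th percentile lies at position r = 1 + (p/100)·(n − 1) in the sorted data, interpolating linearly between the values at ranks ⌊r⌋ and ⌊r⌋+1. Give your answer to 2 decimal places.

n = 20.
r = 1 + (15/100)·(20 − 1) = 1 + 2.85 = 3.85.
Rank 3 is 3.5 and rank 4 is 4.7.
Interpolate: 3.5 + 0.85·(4.7 − 3.5) = 3.5 + 0.85·1.2 = 4.52.

4.52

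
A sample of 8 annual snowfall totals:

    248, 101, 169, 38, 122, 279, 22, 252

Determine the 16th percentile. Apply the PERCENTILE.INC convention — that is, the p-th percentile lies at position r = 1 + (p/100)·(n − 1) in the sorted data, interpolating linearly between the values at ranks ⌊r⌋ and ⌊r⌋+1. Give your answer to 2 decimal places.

45.56

Sorted: 22, 38, 101, 122, 169, 248, 252, 279.
n = 8.
r = 1 + (16/100)·(8 − 1) = 1 + 1.12 = 2.12.
Rank 2 is 38 and rank 3 is 101.
Interpolate: 38 + 0.12·(101 − 38) = 38 + 0.12·63 = 45.56.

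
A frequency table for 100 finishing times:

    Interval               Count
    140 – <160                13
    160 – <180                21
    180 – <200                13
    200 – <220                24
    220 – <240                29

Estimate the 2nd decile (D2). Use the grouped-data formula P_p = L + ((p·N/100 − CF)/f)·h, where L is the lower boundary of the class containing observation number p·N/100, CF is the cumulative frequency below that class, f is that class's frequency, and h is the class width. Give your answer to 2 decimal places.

166.67

N = 100; target position k = 20/100 · 100 = 20.
Cumulative frequencies: 13, 34, 47, 71, 100.
Observation 20 falls in the class 160 – <180.
L = 160, CF = 13, f = 21, h = 20.
P20 = 160 + ((20 − 13)/21)·20 = 160 + 6.66667 = 166.667.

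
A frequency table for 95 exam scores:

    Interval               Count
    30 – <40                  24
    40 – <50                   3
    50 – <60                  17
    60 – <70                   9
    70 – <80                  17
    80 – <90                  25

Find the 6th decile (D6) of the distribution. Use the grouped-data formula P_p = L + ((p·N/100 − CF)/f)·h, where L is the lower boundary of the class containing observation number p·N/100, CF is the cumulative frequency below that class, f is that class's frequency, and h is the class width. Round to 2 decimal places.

72.35

N = 95; target position k = 60/100 · 95 = 57.
Cumulative frequencies: 24, 27, 44, 53, 70, 95.
Observation 57 falls in the class 70 – <80.
L = 70, CF = 53, f = 17, h = 10.
P60 = 70 + ((57 − 53)/17)·10 = 70 + 2.35294 = 72.3529.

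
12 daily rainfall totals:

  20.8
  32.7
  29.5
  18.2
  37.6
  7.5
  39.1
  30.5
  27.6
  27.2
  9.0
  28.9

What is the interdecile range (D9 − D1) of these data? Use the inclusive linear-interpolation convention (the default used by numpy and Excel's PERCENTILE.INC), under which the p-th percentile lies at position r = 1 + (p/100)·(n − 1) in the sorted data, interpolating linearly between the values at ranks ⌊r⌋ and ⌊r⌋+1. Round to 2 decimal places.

27.19

Sorted: 7.5, 9.0, 18.2, 20.8, 27.2, 27.6, 28.9, 29.5, 30.5, 32.7, 37.6, 39.1.
n = 12.
P10: r = 2.1; ranks 2–3 are 9.0, 18.2; interpolating gives 9.92.
P90: r = 10.9; ranks 10–11 are 32.7, 37.6; interpolating gives 37.11.
Difference: 37.11 − 9.92 = 27.19.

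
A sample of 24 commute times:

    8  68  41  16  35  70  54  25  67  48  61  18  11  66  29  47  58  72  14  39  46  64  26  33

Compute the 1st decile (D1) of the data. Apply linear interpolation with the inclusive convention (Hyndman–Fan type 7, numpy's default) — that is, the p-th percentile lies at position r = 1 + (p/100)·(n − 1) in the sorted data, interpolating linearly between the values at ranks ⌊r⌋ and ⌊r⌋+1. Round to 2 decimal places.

14.60

Sorted: 8, 11, 14, 16, 18, 25, 26, 29, 33, 35, 39, 41, 46, 47, 48, 54, 58, 61, 64, 66, 67, 68, 70, 72.
n = 24.
r = 1 + (10/100)·(24 − 1) = 1 + 2.3 = 3.3.
Rank 3 is 14 and rank 4 is 16.
Interpolate: 14 + 0.3·(16 − 14) = 14 + 0.3·2 = 14.6.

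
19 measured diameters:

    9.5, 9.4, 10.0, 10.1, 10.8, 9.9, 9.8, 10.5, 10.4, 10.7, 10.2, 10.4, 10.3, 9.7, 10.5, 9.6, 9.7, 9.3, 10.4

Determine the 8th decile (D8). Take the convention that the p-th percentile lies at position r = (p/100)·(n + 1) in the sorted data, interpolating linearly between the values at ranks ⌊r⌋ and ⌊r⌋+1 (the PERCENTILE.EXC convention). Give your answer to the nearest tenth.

10.5

Sorted: 9.3, 9.4, 9.5, 9.6, 9.7, 9.7, 9.8, 9.9, 10.0, 10.1, 10.2, 10.3, 10.4, 10.4, 10.4, 10.5, 10.5, 10.7, 10.8.
n = 19.
r = (80/100)·(19 + 1) = 16.
r is an integer, so P80 is the value at rank 16: 10.5.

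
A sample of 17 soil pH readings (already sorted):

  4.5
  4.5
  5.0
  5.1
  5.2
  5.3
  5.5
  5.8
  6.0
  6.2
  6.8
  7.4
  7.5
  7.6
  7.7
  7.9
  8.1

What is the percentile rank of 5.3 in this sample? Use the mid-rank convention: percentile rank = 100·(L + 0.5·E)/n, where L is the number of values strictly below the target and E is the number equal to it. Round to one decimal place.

Count below 5.3: L = 5; count equal: E = 1; n = 17.
Percentile rank = 100·(5 + 0.5·1)/17 = 100·5.5/17 = 32.35.

32.4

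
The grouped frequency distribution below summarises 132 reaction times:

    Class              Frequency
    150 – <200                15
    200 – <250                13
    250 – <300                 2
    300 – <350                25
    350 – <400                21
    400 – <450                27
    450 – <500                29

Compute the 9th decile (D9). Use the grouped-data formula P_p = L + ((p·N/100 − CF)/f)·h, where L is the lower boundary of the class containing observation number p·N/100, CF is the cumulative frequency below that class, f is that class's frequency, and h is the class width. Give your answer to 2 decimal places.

N = 132; target position k = 90/100 · 132 = 118.8.
Cumulative frequencies: 15, 28, 30, 55, 76, 103, 132.
Observation 118.8 falls in the class 450 – <500.
L = 450, CF = 103, f = 29, h = 50.
P90 = 450 + ((118.8 − 103)/29)·50 = 450 + 27.2414 = 477.241.

477.24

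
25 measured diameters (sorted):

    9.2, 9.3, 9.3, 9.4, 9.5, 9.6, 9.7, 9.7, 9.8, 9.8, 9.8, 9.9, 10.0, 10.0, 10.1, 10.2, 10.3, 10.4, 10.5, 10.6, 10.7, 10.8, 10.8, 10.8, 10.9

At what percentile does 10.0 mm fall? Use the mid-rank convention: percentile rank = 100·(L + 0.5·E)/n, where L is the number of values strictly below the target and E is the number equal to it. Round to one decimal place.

Count below 10.0: L = 12; count equal: E = 2; n = 25.
Percentile rank = 100·(12 + 0.5·2)/25 = 100·13/25 = 52.

52.0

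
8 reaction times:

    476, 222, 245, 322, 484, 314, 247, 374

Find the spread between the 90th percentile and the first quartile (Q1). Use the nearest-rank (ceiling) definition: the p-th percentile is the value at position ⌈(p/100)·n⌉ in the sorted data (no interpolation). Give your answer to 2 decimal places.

239.00

Sorted: 222, 245, 247, 314, 322, 374, 476, 484.
n = 8.
P25: rank ⌈25/100·8⌉ = 2 → 245.
P90: rank ⌈90/100·8⌉ = 8 → 484.
Difference: 484 − 245 = 239.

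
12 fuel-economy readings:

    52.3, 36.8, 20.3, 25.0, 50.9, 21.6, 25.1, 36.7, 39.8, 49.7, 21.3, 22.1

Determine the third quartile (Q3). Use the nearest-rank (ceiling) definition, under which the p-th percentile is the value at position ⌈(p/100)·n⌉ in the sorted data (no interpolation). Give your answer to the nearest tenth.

Sorted: 20.3, 21.3, 21.6, 22.1, 25.0, 25.1, 36.7, 36.8, 39.8, 49.7, 50.9, 52.3.
n = 12.
Position = ⌈75/100 · 12⌉ = ⌈9⌉ = 9.
The value at rank 9 is 39.8.

39.8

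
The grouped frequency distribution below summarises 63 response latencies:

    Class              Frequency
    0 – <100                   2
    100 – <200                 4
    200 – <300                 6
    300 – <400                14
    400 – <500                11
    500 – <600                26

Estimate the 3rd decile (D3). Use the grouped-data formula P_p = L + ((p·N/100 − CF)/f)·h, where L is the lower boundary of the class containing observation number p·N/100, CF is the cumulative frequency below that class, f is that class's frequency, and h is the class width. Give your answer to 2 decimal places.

349.29

N = 63; target position k = 30/100 · 63 = 18.9.
Cumulative frequencies: 2, 6, 12, 26, 37, 63.
Observation 18.9 falls in the class 300 – <400.
L = 300, CF = 12, f = 14, h = 100.
P30 = 300 + ((18.9 − 12)/14)·100 = 300 + 49.2857 = 349.286.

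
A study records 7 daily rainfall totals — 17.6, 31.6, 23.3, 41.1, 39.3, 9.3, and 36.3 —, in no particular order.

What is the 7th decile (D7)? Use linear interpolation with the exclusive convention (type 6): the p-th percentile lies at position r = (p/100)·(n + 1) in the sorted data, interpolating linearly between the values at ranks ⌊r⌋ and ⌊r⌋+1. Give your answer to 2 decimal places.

Sorted: 9.3, 17.6, 23.3, 31.6, 36.3, 39.3, 41.1.
n = 7.
r = (70/100)·(7 + 1) = 5.6.
Rank 5 is 36.3 and rank 6 is 39.3.
Interpolate: 36.3 + 0.6·(39.3 − 36.3) = 36.3 + 0.6·3 = 38.1.

38.10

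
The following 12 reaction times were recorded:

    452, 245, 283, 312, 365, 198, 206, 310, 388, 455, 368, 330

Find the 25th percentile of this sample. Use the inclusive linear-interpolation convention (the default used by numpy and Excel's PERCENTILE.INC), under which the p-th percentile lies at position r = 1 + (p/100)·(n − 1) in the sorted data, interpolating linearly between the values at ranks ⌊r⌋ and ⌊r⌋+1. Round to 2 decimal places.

Sorted: 198, 206, 245, 283, 310, 312, 330, 365, 368, 388, 452, 455.
n = 12.
r = 1 + (25/100)·(12 − 1) = 1 + 2.75 = 3.75.
Rank 3 is 245 and rank 4 is 283.
Interpolate: 245 + 0.75·(283 − 245) = 245 + 0.75·38 = 273.5.

273.50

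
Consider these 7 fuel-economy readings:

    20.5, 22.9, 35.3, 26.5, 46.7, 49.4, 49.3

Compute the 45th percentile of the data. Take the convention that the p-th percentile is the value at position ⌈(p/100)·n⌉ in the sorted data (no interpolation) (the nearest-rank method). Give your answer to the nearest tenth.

Sorted: 20.5, 22.9, 26.5, 35.3, 46.7, 49.3, 49.4.
n = 7.
Position = ⌈45/100 · 7⌉ = ⌈3.15⌉ = 4.
The value at rank 4 is 35.3.

35.3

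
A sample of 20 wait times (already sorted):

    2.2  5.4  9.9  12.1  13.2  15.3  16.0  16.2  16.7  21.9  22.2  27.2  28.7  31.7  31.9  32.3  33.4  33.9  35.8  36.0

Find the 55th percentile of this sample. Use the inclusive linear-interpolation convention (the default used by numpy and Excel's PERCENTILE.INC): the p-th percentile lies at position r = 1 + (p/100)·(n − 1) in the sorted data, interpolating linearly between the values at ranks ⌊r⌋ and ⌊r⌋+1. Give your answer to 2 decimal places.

24.45

n = 20.
r = 1 + (55/100)·(20 − 1) = 1 + 10.45 = 11.45.
Rank 11 is 22.2 and rank 12 is 27.2.
Interpolate: 22.2 + 0.45·(27.2 − 22.2) = 22.2 + 0.45·5 = 24.45.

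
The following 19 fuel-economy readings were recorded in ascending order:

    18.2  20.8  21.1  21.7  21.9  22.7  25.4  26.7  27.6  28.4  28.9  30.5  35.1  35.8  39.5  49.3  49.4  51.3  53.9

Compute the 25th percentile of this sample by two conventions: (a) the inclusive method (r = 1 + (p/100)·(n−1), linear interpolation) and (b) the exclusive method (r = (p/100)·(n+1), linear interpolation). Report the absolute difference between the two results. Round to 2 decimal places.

n = 19.
(a) r = 5.5; between ranks 5 (21.9) and 6 (22.7): 22.3.
(b) r = 5 → value at rank 5 = 21.9.
|22.3 − 21.9| = 0.4.

0.40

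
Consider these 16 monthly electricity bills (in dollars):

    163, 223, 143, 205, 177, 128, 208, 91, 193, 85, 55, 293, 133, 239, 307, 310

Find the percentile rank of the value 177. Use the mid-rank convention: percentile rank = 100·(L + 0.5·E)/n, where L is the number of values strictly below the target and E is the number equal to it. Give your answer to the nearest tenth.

Sorted: 55, 85, 91, 128, 133, 143, 163, 177, 193, 205, 208, 223, 239, 293, 307, 310.
Count below 177: L = 7; count equal: E = 1; n = 16.
Percentile rank = 100·(7 + 0.5·1)/16 = 100·7.5/16 = 46.88.

46.9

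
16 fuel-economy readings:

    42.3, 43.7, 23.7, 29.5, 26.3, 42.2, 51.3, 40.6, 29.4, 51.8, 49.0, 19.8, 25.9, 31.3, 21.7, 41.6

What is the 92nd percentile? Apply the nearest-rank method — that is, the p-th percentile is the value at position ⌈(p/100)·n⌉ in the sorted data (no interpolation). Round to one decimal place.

51.3

Sorted: 19.8, 21.7, 23.7, 25.9, 26.3, 29.4, 29.5, 31.3, 40.6, 41.6, 42.2, 42.3, 43.7, 49.0, 51.3, 51.8.
n = 16.
Position = ⌈92/100 · 16⌉ = ⌈14.72⌉ = 15.
The value at rank 15 is 51.3.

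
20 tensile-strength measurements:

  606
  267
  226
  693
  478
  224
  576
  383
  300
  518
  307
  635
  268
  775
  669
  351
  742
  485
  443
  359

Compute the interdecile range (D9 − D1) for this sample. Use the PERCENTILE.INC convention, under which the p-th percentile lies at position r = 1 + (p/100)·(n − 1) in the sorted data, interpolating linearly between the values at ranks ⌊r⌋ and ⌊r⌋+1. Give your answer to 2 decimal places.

435.00

Sorted: 224, 226, 267, 268, 300, 307, 351, 359, 383, 443, 478, 485, 518, 576, 606, 635, 669, 693, 742, 775.
n = 20.
P10: r = 2.9; ranks 2–3 are 226, 267; interpolating gives 262.9.
P90: r = 18.1; ranks 18–19 are 693, 742; interpolating gives 697.9.
Difference: 697.9 − 262.9 = 435.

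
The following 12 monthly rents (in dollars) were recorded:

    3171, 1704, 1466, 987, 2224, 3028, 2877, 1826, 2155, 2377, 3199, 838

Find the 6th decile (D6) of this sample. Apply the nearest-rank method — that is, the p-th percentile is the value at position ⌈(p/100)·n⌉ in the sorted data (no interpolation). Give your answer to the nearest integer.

Sorted: 838, 987, 1466, 1704, 1826, 2155, 2224, 2377, 2877, 3028, 3171, 3199.
n = 12.
Position = ⌈60/100 · 12⌉ = ⌈7.2⌉ = 8.
The value at rank 8 is 2377.

2377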